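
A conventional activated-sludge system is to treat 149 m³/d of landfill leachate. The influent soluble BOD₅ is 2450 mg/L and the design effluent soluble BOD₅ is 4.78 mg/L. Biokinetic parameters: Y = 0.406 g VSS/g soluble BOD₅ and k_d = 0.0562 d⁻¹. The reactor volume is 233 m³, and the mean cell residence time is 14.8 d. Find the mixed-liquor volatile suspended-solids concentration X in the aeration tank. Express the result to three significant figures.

X ≈ 5130 mg/L

Solving the biomass balance for X: X = Y Q (S₀−S) θ_c / [V (1+k_d θ_c)] = 0.406 × 149 × (2450 − 4.78) × 14.8 / [233 × (1 + 0.0562 × 14.8)] = 5129 mg/L.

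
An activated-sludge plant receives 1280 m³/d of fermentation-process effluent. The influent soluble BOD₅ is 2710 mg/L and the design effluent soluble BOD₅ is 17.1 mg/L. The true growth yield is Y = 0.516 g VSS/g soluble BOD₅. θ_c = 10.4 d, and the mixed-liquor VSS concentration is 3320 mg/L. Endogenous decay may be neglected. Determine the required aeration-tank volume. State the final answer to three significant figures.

V·X = Y·Q·ΔS·θ_c gives V = 0.516 × 1280 × (2710 − 17.1) × 10.4 / 3320 = 5572 m³.

V ≈ 5570 m³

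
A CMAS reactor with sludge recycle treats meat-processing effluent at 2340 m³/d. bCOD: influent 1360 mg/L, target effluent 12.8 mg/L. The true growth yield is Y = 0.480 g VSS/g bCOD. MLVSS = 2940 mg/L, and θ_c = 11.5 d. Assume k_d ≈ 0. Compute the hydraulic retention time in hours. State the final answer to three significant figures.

τ ≈ 60.7 h

V·X = Y·Q·ΔS·θ_c gives V = 0.480 × 2340 × (1360 − 12.8) × 11.5 / 2940 = 5919 m³.
HRT = V/Q = 5919 m³ / 2340 m³·d⁻¹ = 2.529 d × 24 = 60.71 h.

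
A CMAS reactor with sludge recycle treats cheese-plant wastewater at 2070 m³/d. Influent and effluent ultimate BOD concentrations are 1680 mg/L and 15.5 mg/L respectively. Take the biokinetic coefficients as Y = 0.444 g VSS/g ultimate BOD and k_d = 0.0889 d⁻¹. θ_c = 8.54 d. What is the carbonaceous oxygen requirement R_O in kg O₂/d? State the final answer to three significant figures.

R_O ≈ 2210 kg O₂/d

Y_obs = Y / (1 + k_d θ_c) = 0.444 / (1 + 0.0889 × 8.54) = 0.444 / 1.759 = 0.2524.
Mass of ultimate BOD removed per day: Q(S₀ − S) = 2070 × 1664 g/m³ = 3446 kg/d.
Biomass synthesised: P_X = Y_obs × 3446 = 869.6 kg VSS/d.
Carbonaceous O₂ demand = substrate oxidised − cell-mass equivalent = 3446 − 1.42 × 869.6 = 2211 kg O₂/d.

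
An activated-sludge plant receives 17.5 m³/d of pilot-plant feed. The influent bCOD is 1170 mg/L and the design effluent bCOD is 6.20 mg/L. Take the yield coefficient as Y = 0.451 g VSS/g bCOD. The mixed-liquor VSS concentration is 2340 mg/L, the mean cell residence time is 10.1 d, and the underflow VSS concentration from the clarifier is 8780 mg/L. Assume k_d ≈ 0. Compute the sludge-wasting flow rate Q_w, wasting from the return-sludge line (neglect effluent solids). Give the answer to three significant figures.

Q_w ≈ 1.05 m³/d

Biomass mass balance (decay neglected): V·X = Y·Q·(S₀ − S)·θ_c, so V = 0.451 × 17.5 × (1170 − 6.20) × 10.1 / 2340 = 39.65 m³.
Wasting from the return line (neglecting effluent solids): Q_w = V·X / (θ_c·X_r) = 39.65 × 2340 / (10.1 × 8780) = 1.046 m³/d.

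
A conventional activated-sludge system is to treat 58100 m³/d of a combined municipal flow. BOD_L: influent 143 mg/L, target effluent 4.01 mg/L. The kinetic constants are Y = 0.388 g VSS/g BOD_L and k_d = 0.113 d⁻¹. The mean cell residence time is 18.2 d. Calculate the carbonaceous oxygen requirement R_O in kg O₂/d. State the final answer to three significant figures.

R_O ≈ 6620 kg O₂/d

Y_obs = Y / (1 + k_d θ_c) = 0.388 / (1 + 0.113 × 18.2) = 0.388 / 3.057 = 0.1269.
Substrate removed = Q·(S₀ − S) = 58100 m³/d × (143 − 4.01) g/m³ = 8.08×10^6 g/d = 8075 kg/d.
P_X = Y_obs·Q·(S₀ − S) = 0.1269 × 8075 = 1025 kg VSS/d.
Carbonaceous O₂ demand = substrate oxidised − cell-mass equivalent = 8075 − 1.42 × 1025 = 6620 kg O₂/d.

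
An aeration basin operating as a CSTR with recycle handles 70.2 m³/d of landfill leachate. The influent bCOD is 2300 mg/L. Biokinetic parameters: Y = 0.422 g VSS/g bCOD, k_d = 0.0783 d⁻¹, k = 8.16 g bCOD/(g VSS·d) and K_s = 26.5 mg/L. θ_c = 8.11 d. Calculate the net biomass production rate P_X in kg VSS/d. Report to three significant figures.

From the Monod/SRT balance for a CMAS, S = K_s·(1+k_d θ_c)/[θ_c·(Y k − k_d) − 1] = 26.5 × (1 + 0.0783 × 8.11) / [8.11 × (0.422 × 8.16 − 0.0783) − 1] = 43.33 / 26.29 = 1.648 mg/L.
Observed yield with endogenous decay: Y_obs = Y / (1 + k_d·θ_c) = 0.422 / (1 + 0.0783 × 8.11) = 0.422 / 1.635 = 0.2581 g VSS/g bCOD.
ΔS = 2300 − 1.65 = 2298 mg/L, so the substrate removal rate is 70.2 × 2298/1000 = 161.3 kg bCOD/d.
So the net sludge growth is P_X = 0.2581 × 161.3 = 41.64 kg VSS/d.

P_X ≈ 41.6 kg VSS/d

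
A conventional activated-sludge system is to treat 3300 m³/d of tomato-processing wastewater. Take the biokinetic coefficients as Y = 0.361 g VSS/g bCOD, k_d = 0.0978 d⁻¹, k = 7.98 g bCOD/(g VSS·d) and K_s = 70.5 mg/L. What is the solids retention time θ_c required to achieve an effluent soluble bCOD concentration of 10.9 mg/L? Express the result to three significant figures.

θ_c ≈ 3.47 d

Specific growth rate at S = 10.9 mg/L: μ = YkS/(K_s+S) = 0.361·7.98·10.9/(70.5+10.9) = 0.3858 d⁻¹.
1/θ_c = 0.3858 − 0.0978 = 0.2880 d⁻¹, so θ_c = 3.473 d.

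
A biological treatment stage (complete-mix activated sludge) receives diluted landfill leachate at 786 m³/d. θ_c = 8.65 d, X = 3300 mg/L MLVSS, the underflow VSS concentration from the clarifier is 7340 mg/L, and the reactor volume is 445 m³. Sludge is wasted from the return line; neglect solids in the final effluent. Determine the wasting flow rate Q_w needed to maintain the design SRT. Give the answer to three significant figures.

Q_w ≈ 23.1 m³/d

Wasting from the return line (neglecting effluent solids): Q_w = V·X / (θ_c·X_r) = 445.0 × 3300 / (8.65 × 7340) = 23.13 m³/d.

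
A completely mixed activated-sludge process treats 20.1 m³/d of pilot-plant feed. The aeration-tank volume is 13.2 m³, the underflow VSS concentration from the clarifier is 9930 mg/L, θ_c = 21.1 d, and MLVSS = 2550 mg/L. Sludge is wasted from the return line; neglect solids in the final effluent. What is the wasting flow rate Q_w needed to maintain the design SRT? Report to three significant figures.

Q_w ≈ 0.161 m³/d

θ_c = V·X/(Q_w·X_r) when wasting from the recycle, so Q_w = V·X/(θ_c·X_r) = 13.20 × 2550 / (21.1 × 9930) = 0.1607 m³/d.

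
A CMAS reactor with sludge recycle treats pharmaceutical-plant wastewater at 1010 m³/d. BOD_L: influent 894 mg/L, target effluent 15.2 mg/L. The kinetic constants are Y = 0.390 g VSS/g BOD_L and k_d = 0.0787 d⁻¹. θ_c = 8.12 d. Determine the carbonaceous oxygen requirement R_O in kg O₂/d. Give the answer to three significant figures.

Correct the yield for decay: Y_obs = Y/(1 + k_d θ_c) = 0.390 / (1 + 0.0787 × 8.12) = 0.390 / 1.639 = 0.2379.
Q·(S₀ − S) = 1010 × (894 − 15.2) × 10⁻³ = 887.6 kg/d removed.
Biomass synthesised: P_X = Y_obs × 887.6 = 211.2 kg VSS/d.
Carbonaceous O₂ demand = substrate oxidised − cell-mass equivalent = 887.6 − 1.42 × 211.2 = 587.7 kg O₂/d.

R_O ≈ 588 kg O₂/d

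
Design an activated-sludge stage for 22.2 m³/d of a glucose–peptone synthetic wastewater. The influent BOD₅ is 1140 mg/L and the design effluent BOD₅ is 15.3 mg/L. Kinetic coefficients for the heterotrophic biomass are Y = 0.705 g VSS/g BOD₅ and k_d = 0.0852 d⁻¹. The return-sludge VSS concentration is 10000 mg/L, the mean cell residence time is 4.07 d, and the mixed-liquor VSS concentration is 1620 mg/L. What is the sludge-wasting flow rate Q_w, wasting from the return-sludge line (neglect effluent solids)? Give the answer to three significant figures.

Steady-state biomass mass balance: V·X·(1 + k_d·θ_c) = Y·Q·(S₀ − S)·θ_c, so V = 0.705 × 22.2 × (1140 − 15.3) × 4.07 / [1620 × (1 + 0.0852 × 4.07)] = 7.16×10^4 / 2182 = 32.84 m³.
Q_w = (V·X)/(θ_c X_r) = 32.84 × 1620 / (4.07 × 10000) = 1.307 m³/d.

Q_w ≈ 1.31 m³/d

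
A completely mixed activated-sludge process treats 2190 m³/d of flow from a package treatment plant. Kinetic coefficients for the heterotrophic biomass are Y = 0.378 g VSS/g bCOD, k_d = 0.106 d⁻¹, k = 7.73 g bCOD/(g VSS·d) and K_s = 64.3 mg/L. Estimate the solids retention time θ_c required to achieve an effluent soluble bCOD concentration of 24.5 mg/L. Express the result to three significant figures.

θ_c ≈ 1.43 d

From 1/θ_c = Y·k·S/(K_s + S) − k_d: Y·k·S/(K_s+S) = 0.378 × 7.73 × 24.5 / (64.3 + 24.5) = 0.8062 d⁻¹.
θ_c = 1/(μ − k_d) = 1/(0.8062 − 0.106) = 1/0.7002 = 1.428 d.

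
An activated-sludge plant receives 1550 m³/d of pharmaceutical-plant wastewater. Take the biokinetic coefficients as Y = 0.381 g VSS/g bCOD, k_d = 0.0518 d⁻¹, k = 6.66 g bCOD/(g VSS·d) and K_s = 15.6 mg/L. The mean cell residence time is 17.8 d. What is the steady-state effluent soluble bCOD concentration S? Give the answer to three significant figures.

From the Monod/SRT balance for a CMAS, S = K_s·(1+k_d θ_c)/[θ_c·(Y k − k_d) − 1] = 15.6 × (1 + 0.0518 × 17.8) / [17.8 × (0.381 × 6.66 − 0.0518) − 1] = 29.98 / 43.24 = 0.6934 mg/L.

S ≈ 0.693 mg/L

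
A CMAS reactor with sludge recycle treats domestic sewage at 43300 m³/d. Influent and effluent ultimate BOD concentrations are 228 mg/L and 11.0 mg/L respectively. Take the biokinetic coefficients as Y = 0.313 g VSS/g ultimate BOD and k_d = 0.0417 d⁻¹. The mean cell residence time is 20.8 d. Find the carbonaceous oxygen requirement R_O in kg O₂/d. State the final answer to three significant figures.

Observed yield with endogenous decay: Y_obs = Y / (1 + k_d·θ_c) = 0.313 / (1 + 0.0417 × 20.8) = 0.313 / 1.867 = 0.1676 g VSS/g ultimate BOD.
Mass of ultimate BOD removed per day: Q(S₀ − S) = 43300 × 217.0 g/m³ = 9396 kg/d.
Biomass synthesised: P_X = Y_obs × 9396 = 1575 kg VSS/d.
R_O = Q·(S₀ − S) − 1.42·P_X = 9396 − 1.42 × 1575 = 7160 kg O₂/d.

R_O ≈ 7160 kg O₂/d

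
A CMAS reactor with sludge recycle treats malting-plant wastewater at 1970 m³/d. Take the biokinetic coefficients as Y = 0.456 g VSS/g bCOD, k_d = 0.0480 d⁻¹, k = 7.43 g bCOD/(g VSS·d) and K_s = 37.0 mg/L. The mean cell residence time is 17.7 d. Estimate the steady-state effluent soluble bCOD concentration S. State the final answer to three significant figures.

For a completely mixed reactor with recycle the Lawrence–McCarty relation gives S = K_s·(1 + k_d·θ_c) / [θ_c·(Y·k − k_d) − 1] = 37.0 × (1 + 0.0480 × 17.7) / [17.7 × (0.456 × 7.43 − 0.0480) − 1] = 68.44 / 58.12 = 1.177 mg/L.

S ≈ 1.18 mg/L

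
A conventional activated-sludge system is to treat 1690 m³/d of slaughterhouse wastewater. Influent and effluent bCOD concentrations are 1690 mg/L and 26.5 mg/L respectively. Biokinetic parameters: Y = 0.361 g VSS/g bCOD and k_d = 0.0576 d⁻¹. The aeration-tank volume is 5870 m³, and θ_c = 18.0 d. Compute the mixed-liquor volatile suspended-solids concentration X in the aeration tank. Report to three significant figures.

Solving the biomass balance for X: X = Y Q (S₀−S) θ_c / [V (1+k_d θ_c)] = 0.361 × 1690 × (1690 − 26.5) × 18.0 / [5870 × (1 + 0.0576 × 18.0)] = 1528 mg/L.

X ≈ 1530 mg/L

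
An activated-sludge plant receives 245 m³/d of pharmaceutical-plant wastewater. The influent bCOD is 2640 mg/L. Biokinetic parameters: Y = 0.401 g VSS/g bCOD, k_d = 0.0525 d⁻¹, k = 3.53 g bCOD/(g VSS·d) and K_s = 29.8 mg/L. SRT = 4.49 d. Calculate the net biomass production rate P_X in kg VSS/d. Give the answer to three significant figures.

P_X ≈ 209 kg VSS/d

Effluent substrate depends only on kinetics and SRT: S = K_s(1 + k_d θ_c) / [θ_c(Yk − k_d) − 1] = 29.8 × (1 + 0.0525 × 4.49) / [4.49 × (0.401 × 3.53 − 0.0525) − 1] = 36.82 / 5.120 = 7.192 mg/L.
The observed yield is Y_obs = Y/(1 + k_d·θ_c) = 0.401 / (1 + 0.0525 × 4.49) = 0.401 / 1.236 = 0.3245 g VSS per g bCOD removed.
Q·(S₀ − S) = 245 × (2640 − 7.19) × 10⁻³ = 645.0 kg/d removed.
P_X = Y_obs · Q(S₀ − S) = 0.3245 × 645.0 = 209.3 kg VSS/d.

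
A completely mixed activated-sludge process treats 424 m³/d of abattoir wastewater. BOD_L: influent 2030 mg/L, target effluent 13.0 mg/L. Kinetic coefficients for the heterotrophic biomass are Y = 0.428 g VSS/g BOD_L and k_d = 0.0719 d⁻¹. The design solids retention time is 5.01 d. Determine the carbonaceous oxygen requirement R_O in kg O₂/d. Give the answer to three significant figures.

The observed yield is Y_obs = Y/(1 + k_d·θ_c) = 0.428 / (1 + 0.0719 × 5.01) = 0.428 / 1.360 = 0.3147 g VSS per g BOD_L removed.
Q·(S₀ − S) = 424 × (2030 − 13.0) × 10⁻³ = 855.2 kg/d removed.
P_X = Y_obs·Q·(S₀ − S) = 0.3147 × 855.2 = 269.1 kg VSS/d.
Carbonaceous O₂ demand = substrate oxidised − cell-mass equivalent = 855.2 − 1.42 × 269.1 = 473.1 kg O₂/d.

R_O ≈ 473 kg O₂/d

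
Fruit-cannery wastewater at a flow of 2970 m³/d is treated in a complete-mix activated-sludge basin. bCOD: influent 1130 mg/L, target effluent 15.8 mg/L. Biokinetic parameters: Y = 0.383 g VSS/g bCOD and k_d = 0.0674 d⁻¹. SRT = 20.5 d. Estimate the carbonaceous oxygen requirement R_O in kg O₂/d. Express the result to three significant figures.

R_O ≈ 2550 kg O₂/d

The observed yield is Y_obs = Y/(1 + k_d·θ_c) = 0.383 / (1 + 0.0674 × 20.5) = 0.383 / 2.382 = 0.1608 g VSS per g bCOD removed.
Substrate removed = Q·(S₀ − S) = 2970 m³/d × (1130 − 15.8) g/m³ = 3.31×10^6 g/d = 3309 kg/d.
Biomass synthesised: P_X = Y_obs × 3309 = 532.1 kg VSS/d.
R_O = Q·(S₀ − S) − 1.42·P_X = 3309 − 1.42 × 532.1 = 2554 kg O₂/d.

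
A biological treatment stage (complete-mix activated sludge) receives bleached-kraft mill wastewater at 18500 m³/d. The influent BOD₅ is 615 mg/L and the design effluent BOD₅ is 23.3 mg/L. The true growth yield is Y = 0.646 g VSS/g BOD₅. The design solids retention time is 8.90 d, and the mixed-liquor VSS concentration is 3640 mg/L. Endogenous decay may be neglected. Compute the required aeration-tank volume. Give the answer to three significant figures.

V·X = Y·Q·ΔS·θ_c gives V = 0.646 × 18500 × (615 − 23.3) × 8.90 / 3640 = 17290 m³.

V ≈ 17300 m³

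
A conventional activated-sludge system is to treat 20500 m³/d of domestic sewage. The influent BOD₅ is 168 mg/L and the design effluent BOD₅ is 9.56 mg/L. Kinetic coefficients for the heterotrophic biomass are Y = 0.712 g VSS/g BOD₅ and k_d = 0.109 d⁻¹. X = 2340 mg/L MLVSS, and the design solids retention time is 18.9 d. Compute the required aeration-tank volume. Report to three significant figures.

V ≈ 6100 m³

Rearranging the biomass balance for a CMAS with decay, V = Y·Q·ΔS·θ_c / [X·(1+k_d θ_c)] = 0.712 × 20500 × (168 − 9.56) × 18.9 / [2340 × (1 + 0.109 × 18.9)] = 4.37×10^7 / 7161 = 6104 m³.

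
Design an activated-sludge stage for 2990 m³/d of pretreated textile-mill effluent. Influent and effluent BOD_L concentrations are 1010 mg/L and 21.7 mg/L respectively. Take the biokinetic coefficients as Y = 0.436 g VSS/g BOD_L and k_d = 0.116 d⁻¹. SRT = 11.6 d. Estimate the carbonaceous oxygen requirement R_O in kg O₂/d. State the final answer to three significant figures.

Correct the yield for decay: Y_obs = Y/(1 + k_d θ_c) = 0.436 / (1 + 0.116 × 11.6) = 0.436 / 2.346 = 0.1859.
Mass of BOD_L removed per day: Q(S₀ − S) = 2990 × 988.3 g/m³ = 2955 kg/d.
P_X = Y_obs·Q·(S₀ − S) = 0.1859 × 2955 = 549.3 kg VSS/d.
R_O = Q·ΔS − 1.42 P_X = 2955 − 780.0 = 2175 kg O₂/d.

R_O ≈ 2180 kg O₂/d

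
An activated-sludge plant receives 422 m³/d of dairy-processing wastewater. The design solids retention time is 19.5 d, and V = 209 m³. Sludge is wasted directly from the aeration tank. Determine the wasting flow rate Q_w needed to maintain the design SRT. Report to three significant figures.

Q_w ≈ 10.7 m³/d

For wasting at MLVSS concentration, Q_w = V/θ_c = 209.0/19.5 = 10.72 m³/d.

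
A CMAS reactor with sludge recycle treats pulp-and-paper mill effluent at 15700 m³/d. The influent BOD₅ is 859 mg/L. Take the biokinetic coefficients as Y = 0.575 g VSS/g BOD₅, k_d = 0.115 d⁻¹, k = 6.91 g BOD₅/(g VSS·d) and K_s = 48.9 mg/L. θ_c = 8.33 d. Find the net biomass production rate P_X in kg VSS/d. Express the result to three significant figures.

Effluent substrate depends only on kinetics and SRT: S = K_s(1 + k_d θ_c) / [θ_c(Yk − k_d) − 1] = 48.9 × (1 + 0.115 × 8.33) / [8.33 × (0.575 × 6.91 − 0.115) − 1] = 95.74 / 31.14 = 3.075 mg/L.
Correct the yield for decay: Y_obs = Y/(1 + k_d θ_c) = 0.575 / (1 + 0.115 × 8.33) = 0.575 / 1.958 = 0.2937.
Substrate removed = Q·(S₀ − S) = 15700 m³/d × (859 − 3.07) g/m³ = 1.34×10^7 g/d = 13438 kg/d.
So the net sludge growth is P_X = 0.2937 × 13438 = 3946 kg VSS/d.

P_X ≈ 3950 kg VSS/d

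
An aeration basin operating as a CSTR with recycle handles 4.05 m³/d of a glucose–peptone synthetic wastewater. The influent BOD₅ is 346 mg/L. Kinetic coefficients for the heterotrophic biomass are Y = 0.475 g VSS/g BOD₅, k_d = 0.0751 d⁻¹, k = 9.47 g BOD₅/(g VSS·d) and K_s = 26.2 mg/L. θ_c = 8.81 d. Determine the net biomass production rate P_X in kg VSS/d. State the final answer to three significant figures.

P_X ≈ 0.399 kg VSS/d

Effluent substrate depends only on kinetics and SRT: S = K_s(1 + k_d θ_c) / [θ_c(Yk − k_d) − 1] = 26.2 × (1 + 0.0751 × 8.81) / [8.81 × (0.475 × 9.47 − 0.0751) − 1] = 43.53 / 37.97 = 1.147 mg/L.
Y_obs = Y / (1 + k_d θ_c) = 0.475 / (1 + 0.0751 × 8.81) = 0.475 / 1.662 = 0.2859.
Substrate removed = Q·(S₀ − S) = 4.05 m³/d × (346 − 1.15) g/m³ = 1.4×10^3 g/d = 1.397 kg/d.
Biomass produced: P_X = Y_obs·Q·ΔS = 0.2859 × 1.397 ≈ 0.3992 kg VSS/d.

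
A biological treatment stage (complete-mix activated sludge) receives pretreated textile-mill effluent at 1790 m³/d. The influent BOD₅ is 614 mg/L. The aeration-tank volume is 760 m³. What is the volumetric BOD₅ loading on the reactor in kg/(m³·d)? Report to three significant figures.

L_v = Q S₀ / V = 1790 × 614 × 10⁻³ / 760.0 = 1.446 kg/(m³·d).

L_v ≈ 1.45 kg BOD₅/(m³·d)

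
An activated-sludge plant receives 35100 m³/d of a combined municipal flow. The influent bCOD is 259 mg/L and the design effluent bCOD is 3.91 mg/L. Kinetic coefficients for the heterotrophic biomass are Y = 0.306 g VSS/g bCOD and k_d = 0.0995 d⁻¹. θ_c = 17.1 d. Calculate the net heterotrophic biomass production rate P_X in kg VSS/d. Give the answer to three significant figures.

The observed yield is Y_obs = Y/(1 + k_d·θ_c) = 0.306 / (1 + 0.0995 × 17.1) = 0.306 / 2.701 = 0.1133 g VSS per g bCOD removed.
ΔS = 259 − 3.91 = 255.1 mg/L, so the substrate removal rate is 35100 × 255.1/1000 = 8954 kg bCOD/d.
So the net sludge growth is P_X = 0.1133 × 8954 = 1014 kg VSS/d.

P_X ≈ 1010 kg VSS/d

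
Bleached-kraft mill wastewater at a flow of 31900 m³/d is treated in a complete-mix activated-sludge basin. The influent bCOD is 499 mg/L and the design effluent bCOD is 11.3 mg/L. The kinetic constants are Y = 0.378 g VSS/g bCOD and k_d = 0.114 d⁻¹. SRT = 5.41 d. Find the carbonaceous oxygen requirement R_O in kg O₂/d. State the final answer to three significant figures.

R_O ≈ 10400 kg O₂/d

Observed yield with endogenous decay: Y_obs = Y / (1 + k_d·θ_c) = 0.378 / (1 + 0.114 × 5.41) = 0.378 / 1.617 = 0.2338 g VSS/g bCOD.
Mass of bCOD removed per day: Q(S₀ − S) = 31900 × 487.7 g/m³ = 15558 kg/d.
Net sludge production P_X = 0.2338 × 15558 = 3637 kg VSS/d.
Carbonaceous O₂ demand = substrate oxidised − cell-mass equivalent = 15558 − 1.42 × 3637 = 10392 kg O₂/d.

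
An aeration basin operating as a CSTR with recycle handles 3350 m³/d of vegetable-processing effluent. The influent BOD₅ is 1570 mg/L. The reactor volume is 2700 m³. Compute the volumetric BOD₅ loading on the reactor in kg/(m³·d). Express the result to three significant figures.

L_v ≈ 1.95 kg BOD₅/(m³·d)

Volumetric loading L_v = Q·S₀ / V = 3350 × 1570 g/m³ / 2700 m³ = 1948 g/(m³·d) = 1.948 kg BOD₅/(m³·d).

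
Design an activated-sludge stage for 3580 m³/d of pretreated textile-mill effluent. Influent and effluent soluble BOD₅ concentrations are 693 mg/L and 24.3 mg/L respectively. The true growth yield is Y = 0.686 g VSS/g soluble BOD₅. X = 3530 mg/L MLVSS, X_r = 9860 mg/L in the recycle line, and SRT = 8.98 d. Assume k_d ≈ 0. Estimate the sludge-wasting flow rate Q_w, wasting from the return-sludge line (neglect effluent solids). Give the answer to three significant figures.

Biomass mass balance (decay neglected): V·X = Y·Q·(S₀ − S)·θ_c, so V = 0.686 × 3580 × (693 − 24.3) × 8.98 / 3530 = 4178 m³.
θ_c = V·X/(Q_w·X_r) when wasting from the recycle, so Q_w = V·X/(θ_c·X_r) = 4178 × 3530 / (8.98 × 9860) = 166.6 m³/d.

Q_w ≈ 167 m³/d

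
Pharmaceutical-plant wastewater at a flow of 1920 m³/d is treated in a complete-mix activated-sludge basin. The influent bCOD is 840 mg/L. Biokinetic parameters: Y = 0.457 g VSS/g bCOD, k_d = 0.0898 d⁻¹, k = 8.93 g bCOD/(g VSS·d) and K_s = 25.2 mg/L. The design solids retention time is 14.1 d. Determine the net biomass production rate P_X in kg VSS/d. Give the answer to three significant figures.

P_X ≈ 325 kg VSS/d

For a completely mixed reactor with recycle the Lawrence–McCarty relation gives S = K_s·(1 + k_d·θ_c) / [θ_c·(Y·k − k_d) − 1] = 25.2 × (1 + 0.0898 × 14.1) / [14.1 × (0.457 × 8.93 − 0.0898) − 1] = 57.11 / 55.28 = 1.033 mg/L.
Correct the yield for decay: Y_obs = Y/(1 + k_d θ_c) = 0.457 / (1 + 0.0898 × 14.1) = 0.457 / 2.266 = 0.2017.
ΔS = 840 − 1.03 = 839.0 mg/L, so the substrate removal rate is 1920 × 839.0/1000 = 1611 kg bCOD/d.
P_X = Y_obs · Q(S₀ − S) = 0.2017 × 1611 = 324.8 kg VSS/d.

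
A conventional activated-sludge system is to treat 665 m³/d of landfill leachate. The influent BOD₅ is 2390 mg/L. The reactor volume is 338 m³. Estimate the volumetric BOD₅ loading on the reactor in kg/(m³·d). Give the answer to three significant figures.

L_v ≈ 4.70 kg BOD₅/(m³·d)

Applied BOD₅ load per unit volume = Q·S₀/V = (665 × 2390/1000)/338.0 = 4.702 kg BOD₅·m⁻³·d⁻¹.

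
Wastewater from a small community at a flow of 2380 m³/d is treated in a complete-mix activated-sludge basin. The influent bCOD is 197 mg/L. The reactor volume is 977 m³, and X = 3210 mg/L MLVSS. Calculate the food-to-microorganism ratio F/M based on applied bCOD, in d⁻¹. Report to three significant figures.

Food-to-microorganism ratio F/M = Q S₀ / (V X) = 2380 × 197 / (977.0 × 3210) = 0.1495 d⁻¹.

F/M ≈ 0.150 d⁻¹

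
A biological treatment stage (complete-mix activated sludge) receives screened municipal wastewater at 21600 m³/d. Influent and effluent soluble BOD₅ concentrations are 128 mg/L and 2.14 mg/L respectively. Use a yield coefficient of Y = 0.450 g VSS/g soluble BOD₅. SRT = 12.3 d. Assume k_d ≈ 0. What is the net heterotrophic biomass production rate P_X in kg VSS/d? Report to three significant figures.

P_X ≈ 1220 kg VSS/d

Since k_d ≈ 0, Y_obs = Y = 0.450 g VSS/g soluble BOD₅.
Q·(S₀ − S) = 21600 × (128 − 2.14) × 10⁻³ = 2719 kg/d removed.
Biomass produced: P_X = Y_obs·Q·ΔS = 0.4500 × 2719 ≈ 1223 kg VSS/d.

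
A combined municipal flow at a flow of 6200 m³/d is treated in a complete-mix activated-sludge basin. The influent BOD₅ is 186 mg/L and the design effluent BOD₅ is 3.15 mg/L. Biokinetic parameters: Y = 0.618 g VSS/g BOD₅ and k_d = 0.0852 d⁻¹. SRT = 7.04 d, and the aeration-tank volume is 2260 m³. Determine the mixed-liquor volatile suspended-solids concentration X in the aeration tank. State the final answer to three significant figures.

X ≈ 1360 mg/L

Solving the biomass balance for X: X = Y Q (S₀−S) θ_c / [V (1+k_d θ_c)] = 0.618 × 6200 × (186 − 3.15) × 7.04 / [2260 × (1 + 0.0852 × 7.04)] = 1364 mg/L.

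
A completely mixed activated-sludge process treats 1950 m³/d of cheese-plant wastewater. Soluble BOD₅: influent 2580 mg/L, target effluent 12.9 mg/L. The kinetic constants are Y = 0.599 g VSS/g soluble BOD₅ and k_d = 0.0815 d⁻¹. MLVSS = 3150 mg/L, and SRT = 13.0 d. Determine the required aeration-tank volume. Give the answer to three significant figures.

V ≈ 6010 m³

Steady-state biomass mass balance: V·X·(1 + k_d·θ_c) = Y·Q·(S₀ − S)·θ_c, so V = 0.599 × 1950 × (2580 − 12.9) × 13.0 / [3150 × (1 + 0.0815 × 13.0)] = 3.9×10^7 / 6487 = 6009 m³.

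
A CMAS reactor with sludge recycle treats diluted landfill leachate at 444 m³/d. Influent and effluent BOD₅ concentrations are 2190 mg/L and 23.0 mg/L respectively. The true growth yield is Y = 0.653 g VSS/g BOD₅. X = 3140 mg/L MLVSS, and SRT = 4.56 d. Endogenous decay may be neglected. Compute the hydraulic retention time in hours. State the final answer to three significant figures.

τ ≈ 49.3 h

V·X = Y·Q·ΔS·θ_c gives V = 0.653 × 444 × (2190 − 23.0) × 4.56 / 3140 = 912.4 m³.
Hydraulic retention time τ = V/Q = 912.4 / 444 = 2.055 d = 49.32 h.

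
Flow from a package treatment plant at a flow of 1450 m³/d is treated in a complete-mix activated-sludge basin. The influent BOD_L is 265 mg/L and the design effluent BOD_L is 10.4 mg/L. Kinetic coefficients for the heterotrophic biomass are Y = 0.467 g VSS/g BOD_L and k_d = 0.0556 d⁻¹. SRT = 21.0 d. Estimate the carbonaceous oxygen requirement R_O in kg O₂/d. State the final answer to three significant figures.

Y_obs = Y / (1 + k_d θ_c) = 0.467 / (1 + 0.0556 × 21.0) = 0.467 / 2.168 = 0.2154.
Q·(S₀ − S) = 1450 × (265 − 10.4) × 10⁻³ = 369.2 kg/d removed.
Net sludge production P_X = 0.2154 × 369.2 = 79.54 kg VSS/d.
R_O = Q·(S₀ − S) − 1.42·P_X = 369.2 − 1.42 × 79.54 = 256.2 kg O₂/d.

R_O ≈ 256 kg O₂/d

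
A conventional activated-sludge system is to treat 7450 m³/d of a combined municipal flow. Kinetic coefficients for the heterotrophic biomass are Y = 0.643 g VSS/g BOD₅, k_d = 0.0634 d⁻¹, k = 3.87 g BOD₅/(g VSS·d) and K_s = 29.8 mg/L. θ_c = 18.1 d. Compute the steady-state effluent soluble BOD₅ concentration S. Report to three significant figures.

Effluent substrate depends only on kinetics and SRT: S = K_s(1 + k_d θ_c) / [θ_c(Yk − k_d) − 1] = 29.8 × (1 + 0.0634 × 18.1) / [18.1 × (0.643 × 3.87 − 0.0634) − 1] = 64.00 / 42.89 = 1.492 mg/L.

S ≈ 1.49 mg/L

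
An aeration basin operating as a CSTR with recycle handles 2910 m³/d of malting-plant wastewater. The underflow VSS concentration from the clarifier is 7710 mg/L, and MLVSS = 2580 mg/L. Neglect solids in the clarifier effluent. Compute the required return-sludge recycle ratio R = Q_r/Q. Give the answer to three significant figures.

R ≈ 0.503

Mass balance around the secondary clarifier (neglecting effluent solids): R = X / (X_r − X) = 2580 / (7710 − 2580) = 0.5029.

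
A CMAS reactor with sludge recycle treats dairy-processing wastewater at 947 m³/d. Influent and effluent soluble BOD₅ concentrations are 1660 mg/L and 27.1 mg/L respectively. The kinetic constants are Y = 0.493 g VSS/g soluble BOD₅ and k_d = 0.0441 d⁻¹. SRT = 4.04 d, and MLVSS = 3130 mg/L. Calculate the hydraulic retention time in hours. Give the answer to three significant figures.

τ ≈ 21.2 h

Steady-state biomass mass balance: V·X·(1 + k_d·θ_c) = Y·Q·(S₀ − S)·θ_c, so V = 0.493 × 947 × (1660 − 27.1) × 4.04 / [3130 × (1 + 0.0441 × 4.04)] = 3.08×10^6 / 3688 = 835.2 m³.
Hydraulic retention time τ = V/Q = 835.2 / 947 = 0.8819 d = 21.17 h.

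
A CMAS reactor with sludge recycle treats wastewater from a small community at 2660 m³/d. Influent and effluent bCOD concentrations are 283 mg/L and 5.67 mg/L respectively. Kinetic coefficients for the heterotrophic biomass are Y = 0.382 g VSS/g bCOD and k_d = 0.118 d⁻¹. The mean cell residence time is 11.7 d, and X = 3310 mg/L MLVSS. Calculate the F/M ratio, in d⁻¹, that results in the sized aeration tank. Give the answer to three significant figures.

Rearranging the biomass balance for a CMAS with decay, V = Y·Q·ΔS·θ_c / [X·(1+k_d θ_c)] = 0.382 × 2660 × (283 − 5.67) × 11.7 / [3310 × (1 + 0.118 × 11.7)] = 3.3×10^6 / 7880 = 418.4 m³.
F/M = Q·S₀ / (V·X) = 2660 × 283 / (418.4 × 3310) = 0.5435 g bCOD·(g VSS·d)⁻¹.

F/M ≈ 0.544 d⁻¹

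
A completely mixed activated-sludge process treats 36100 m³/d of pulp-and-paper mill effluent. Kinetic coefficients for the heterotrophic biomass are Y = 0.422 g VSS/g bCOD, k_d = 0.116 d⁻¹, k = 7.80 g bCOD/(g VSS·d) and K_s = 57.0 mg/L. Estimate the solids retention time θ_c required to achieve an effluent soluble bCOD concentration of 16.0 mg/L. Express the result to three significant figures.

θ_c ≈ 1.65 d

From 1/θ_c = Y·k·S/(K_s + S) − k_d: Y·k·S/(K_s+S) = 0.422 × 7.80 × 16.0 / (57.0 + 16.0) = 0.7214 d⁻¹.
θ_c = 1/(μ − k_d) = 1/(0.7214 − 0.116) = 1/0.6054 = 1.652 d.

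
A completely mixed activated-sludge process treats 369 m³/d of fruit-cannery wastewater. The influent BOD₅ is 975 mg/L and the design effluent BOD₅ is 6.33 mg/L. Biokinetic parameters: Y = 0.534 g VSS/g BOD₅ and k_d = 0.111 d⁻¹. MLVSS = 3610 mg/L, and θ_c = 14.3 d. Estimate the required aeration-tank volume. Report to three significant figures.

Rearranging the biomass balance for a CMAS with decay, V = Y·Q·ΔS·θ_c / [X·(1+k_d θ_c)] = 0.534 × 369 × (975 − 6.33) × 14.3 / [3610 × (1 + 0.111 × 14.3)] = 2.73×10^6 / 9340 = 292.2 m³.

V ≈ 292 m³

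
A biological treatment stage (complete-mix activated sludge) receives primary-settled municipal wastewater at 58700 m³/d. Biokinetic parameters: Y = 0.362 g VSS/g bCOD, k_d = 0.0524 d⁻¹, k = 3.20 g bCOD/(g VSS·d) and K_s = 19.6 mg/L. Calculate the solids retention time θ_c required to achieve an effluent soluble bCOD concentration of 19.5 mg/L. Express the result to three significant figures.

θ_c ≈ 1.90 d

From 1/θ_c = Y·k·S/(K_s + S) − k_d: Y·k·S/(K_s+S) = 0.362 × 3.20 × 19.5 / (19.6 + 19.5) = 0.5777 d⁻¹.
1/θ_c = 0.5777 − 0.0524 = 0.5253 d⁻¹, so θ_c = 1.904 d.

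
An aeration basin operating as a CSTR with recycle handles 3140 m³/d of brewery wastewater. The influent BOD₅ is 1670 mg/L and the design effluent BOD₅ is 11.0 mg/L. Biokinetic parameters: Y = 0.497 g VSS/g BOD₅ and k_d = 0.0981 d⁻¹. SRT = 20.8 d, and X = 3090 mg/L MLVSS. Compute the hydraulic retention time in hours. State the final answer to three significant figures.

τ ≈ 43.8 h

Steady-state biomass mass balance: V·X·(1 + k_d·θ_c) = Y·Q·(S₀ − S)·θ_c, so V = 0.497 × 3140 × (1670 − 11.0) × 20.8 / [3090 × (1 + 0.0981 × 20.8)] = 5.39×10^7 / 9395 = 5732 m³.
Hydraulic retention time τ = V/Q = 5732 / 3140 = 1.825 d = 43.81 h.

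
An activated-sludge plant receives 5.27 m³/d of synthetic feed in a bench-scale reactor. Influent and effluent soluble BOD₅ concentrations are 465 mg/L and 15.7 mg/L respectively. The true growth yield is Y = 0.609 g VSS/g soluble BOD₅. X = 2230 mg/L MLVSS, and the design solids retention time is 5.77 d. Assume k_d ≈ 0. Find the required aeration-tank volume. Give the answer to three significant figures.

V ≈ 3.73 m³

Biomass mass balance (decay neglected): V·X = Y·Q·(S₀ − S)·θ_c, so V = 0.609 × 5.27 × (465 − 15.7) × 5.77 / 2230 = 3.731 m³.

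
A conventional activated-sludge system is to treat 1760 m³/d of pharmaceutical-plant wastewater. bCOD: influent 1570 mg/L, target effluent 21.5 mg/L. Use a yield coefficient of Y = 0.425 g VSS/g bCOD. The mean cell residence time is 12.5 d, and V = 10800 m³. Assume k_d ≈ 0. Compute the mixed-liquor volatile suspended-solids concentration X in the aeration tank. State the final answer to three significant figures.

X ≈ 1340 mg/L

From V·X = Y·Q·(S₀ − S)·θ_c (decay neglected): X = 0.425 × 1760 × (1570 − 21.5) × 12.5 / 10800 = 1341 mg/L.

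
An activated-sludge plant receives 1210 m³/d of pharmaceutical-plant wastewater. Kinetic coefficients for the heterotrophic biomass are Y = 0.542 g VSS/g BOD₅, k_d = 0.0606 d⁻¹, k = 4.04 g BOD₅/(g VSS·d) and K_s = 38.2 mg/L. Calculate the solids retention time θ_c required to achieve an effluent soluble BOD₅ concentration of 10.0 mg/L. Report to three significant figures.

θ_c ≈ 2.54 d

From 1/θ_c = Y·k·S/(K_s + S) − k_d: Y·k·S/(K_s+S) = 0.542 × 4.04 × 10.0 / (38.2 + 10.0) = 0.4543 d⁻¹.
1/θ_c = 0.4543 − 0.0606 = 0.3937 d⁻¹, so θ_c = 2.540 d.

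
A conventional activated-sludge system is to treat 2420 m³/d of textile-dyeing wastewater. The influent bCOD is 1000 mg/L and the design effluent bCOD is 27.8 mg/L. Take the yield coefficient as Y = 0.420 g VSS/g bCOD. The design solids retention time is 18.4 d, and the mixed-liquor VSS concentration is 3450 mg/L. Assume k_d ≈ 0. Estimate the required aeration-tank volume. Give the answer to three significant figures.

With k_d = 0 the design equation reduces to V = Y Q (S₀−S) θ_c / X = 0.420 × 2420 × (1000 − 27.8) × 18.4 / 3450 = 5270 m³.

V ≈ 5270 m³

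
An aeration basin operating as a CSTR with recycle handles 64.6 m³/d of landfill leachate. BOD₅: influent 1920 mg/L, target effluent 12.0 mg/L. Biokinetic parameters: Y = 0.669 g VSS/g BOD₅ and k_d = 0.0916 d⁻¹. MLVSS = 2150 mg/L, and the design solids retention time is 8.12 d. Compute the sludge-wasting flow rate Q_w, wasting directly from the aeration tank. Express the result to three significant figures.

Steady-state biomass mass balance: V·X·(1 + k_d·θ_c) = Y·Q·(S₀ − S)·θ_c, so V = 0.669 × 64.6 × (1920 − 12.0) × 8.12 / [2150 × (1 + 0.0916 × 8.12)] = 6.7×10^5 / 3749 = 178.6 m³.
For wasting at MLVSS concentration, Q_w = V/θ_c = 178.6/8.12 = 21.99 m³/d.

Q_w ≈ 22.0 m³/d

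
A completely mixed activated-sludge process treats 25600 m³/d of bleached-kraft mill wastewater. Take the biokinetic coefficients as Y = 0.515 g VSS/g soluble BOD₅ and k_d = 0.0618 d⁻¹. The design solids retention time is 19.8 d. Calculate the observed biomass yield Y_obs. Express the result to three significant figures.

Y_obs = Y / (1 + k_d θ_c) = 0.515 / (1 + 0.0618 × 19.8) = 0.515 / 2.224 = 0.2316.

Y_obs ≈ 0.232 g VSS/g soluble BOD₅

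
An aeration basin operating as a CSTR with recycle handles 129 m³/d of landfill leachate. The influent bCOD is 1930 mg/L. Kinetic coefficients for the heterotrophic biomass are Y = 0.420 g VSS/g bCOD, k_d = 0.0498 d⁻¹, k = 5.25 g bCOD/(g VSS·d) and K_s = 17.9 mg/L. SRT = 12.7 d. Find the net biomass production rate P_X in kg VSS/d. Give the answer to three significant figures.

From the Monod/SRT balance for a CMAS, S = K_s·(1+k_d θ_c)/[θ_c·(Y k − k_d) − 1] = 17.9 × (1 + 0.0498 × 12.7) / [12.7 × (0.420 × 5.25 − 0.0498) − 1] = 29.22 / 26.37 = 1.108 mg/L.
The observed yield is Y_obs = Y/(1 + k_d·θ_c) = 0.420 / (1 + 0.0498 × 12.7) = 0.420 / 1.632 = 0.2573 g VSS per g bCOD removed.
Q·(S₀ − S) = 129 × (1930 − 1.11) × 10⁻³ = 248.8 kg/d removed.
P_X = Y_obs · Q(S₀ − S) = 0.2573 × 248.8 = 64.02 kg VSS/d.

P_X ≈ 64.0 kg VSS/d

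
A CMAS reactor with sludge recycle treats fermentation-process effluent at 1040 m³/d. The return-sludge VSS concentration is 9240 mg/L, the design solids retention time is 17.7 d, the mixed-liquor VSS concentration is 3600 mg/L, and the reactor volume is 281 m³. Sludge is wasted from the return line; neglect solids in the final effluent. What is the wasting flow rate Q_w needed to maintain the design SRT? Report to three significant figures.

Q_w ≈ 6.19 m³/d

θ_c = V·X/(Q_w·X_r) when wasting from the recycle, so Q_w = V·X/(θ_c·X_r) = 281.0 × 3600 / (17.7 × 9240) = 6.185 m³/d.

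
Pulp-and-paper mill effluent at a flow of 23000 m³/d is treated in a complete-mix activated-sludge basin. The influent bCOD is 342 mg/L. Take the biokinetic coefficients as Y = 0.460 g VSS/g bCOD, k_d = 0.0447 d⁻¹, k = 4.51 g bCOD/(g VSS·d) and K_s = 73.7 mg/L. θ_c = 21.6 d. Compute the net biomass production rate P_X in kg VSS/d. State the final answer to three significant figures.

Effluent substrate depends only on kinetics and SRT: S = K_s(1 + k_d θ_c) / [θ_c(Yk − k_d) − 1] = 73.7 × (1 + 0.0447 × 21.6) / [21.6 × (0.460 × 4.51 − 0.0447) − 1] = 144.9 / 42.85 = 3.381 mg/L.
Correct the yield for decay: Y_obs = Y/(1 + k_d θ_c) = 0.460 / (1 + 0.0447 × 21.6) = 0.460 / 1.966 = 0.2340.
Q·(S₀ − S) = 23000 × (342 − 3.38) × 10⁻³ = 7788 kg/d removed.
So the net sludge growth is P_X = 0.2340 × 7788 = 1823 kg VSS/d.

P_X ≈ 1820 kg VSS/d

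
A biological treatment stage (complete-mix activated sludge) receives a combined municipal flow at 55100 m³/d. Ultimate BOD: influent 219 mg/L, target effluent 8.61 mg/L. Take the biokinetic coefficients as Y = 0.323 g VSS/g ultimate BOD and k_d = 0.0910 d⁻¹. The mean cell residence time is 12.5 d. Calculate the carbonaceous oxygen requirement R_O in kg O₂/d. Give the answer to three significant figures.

R_O ≈ 9100 kg O₂/d

Y_obs = Y / (1 + k_d θ_c) = 0.323 / (1 + 0.0910 × 12.5) = 0.323 / 2.138 = 0.1511.
ΔS = 219 − 8.61 = 210.4 mg/L, so the substrate removal rate is 55100 × 210.4/1000 = 11592 kg ultimate BOD/d.
Net sludge production P_X = 0.1511 × 11592 = 1752 kg VSS/d.
R_O = Q·(S₀ − S) − 1.42·P_X = 11592 − 1.42 × 1752 = 9105 kg O₂/d.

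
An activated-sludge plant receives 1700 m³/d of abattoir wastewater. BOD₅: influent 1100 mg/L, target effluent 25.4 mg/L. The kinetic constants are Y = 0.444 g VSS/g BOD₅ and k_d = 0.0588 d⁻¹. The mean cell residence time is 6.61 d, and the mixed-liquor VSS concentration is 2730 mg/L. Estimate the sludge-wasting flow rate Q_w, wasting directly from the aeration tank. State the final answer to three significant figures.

Q_w ≈ 214 m³/d

Rearranging the biomass balance for a CMAS with decay, V = Y·Q·ΔS·θ_c / [X·(1+k_d θ_c)] = 0.444 × 1700 × (1100 − 25.4) × 6.61 / [2730 × (1 + 0.0588 × 6.61)] = 5.36×10^6 / 3791 = 1414 m³.
With mixed-liquor wasting, θ_c = V/Q_w, so Q_w = V/θ_c = 1414/6.61 = 214.0 m³/d.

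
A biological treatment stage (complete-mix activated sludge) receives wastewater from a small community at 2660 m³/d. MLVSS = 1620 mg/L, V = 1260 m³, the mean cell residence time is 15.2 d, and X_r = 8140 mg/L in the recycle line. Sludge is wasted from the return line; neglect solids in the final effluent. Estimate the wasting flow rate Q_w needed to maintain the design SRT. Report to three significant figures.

Wasting from the return line (neglecting effluent solids): Q_w = V·X / (θ_c·X_r) = 1260 × 1620 / (15.2 × 8140) = 16.50 m³/d.

Q_w ≈ 16.5 m³/d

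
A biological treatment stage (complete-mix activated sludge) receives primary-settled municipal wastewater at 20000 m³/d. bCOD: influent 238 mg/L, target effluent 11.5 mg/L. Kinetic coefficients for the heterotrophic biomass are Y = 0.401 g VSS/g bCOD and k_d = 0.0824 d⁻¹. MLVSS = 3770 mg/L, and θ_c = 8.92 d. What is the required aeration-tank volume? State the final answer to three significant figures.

From the SRT design equation V = Y Q (S₀−S) θ_c / [X (1 + k_d θ_c)] = 0.401 × 20000 × (238 − 11.5) × 8.92 / [3770 × (1 + 0.0824 × 8.92)] = 1.62×10^7 / 6541 = 2477 m³.

V ≈ 2480 m³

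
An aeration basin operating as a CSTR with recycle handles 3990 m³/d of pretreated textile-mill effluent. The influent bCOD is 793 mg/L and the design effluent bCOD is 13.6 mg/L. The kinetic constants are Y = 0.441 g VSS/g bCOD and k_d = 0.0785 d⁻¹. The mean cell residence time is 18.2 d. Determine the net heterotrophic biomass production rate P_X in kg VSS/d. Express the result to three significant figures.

P_X ≈ 565 kg VSS/d

Y_obs = Y / (1 + k_d θ_c) = 0.441 / (1 + 0.0785 × 18.2) = 0.441 / 2.429 = 0.1816.
Mass of bCOD removed per day: Q(S₀ − S) = 3990 × 779.4 g/m³ = 3110 kg/d.
Biomass produced: P_X = Y_obs·Q·ΔS = 0.1816 × 3110 ≈ 564.7 kg VSS/d.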